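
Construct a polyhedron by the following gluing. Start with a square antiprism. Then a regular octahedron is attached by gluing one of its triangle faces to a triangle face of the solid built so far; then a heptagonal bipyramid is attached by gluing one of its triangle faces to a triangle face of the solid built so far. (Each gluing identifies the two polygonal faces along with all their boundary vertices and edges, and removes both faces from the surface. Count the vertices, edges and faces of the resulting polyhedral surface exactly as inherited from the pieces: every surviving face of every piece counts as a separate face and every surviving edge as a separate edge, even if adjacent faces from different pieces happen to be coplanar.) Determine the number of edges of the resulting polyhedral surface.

43

A square antiprism: V=8, E=16, F=10.
Attach a regular octahedron (V=6, E=12, F=8) along a 3-gon: merge 3 vertices and 3 edges, delete both glued faces → V=11, E=25, F=16.
Attach a heptagonal bipyramid (V=9, E=21, F=14) along a 3-gon: merge 3 vertices and 3 edges, delete both glued faces → V=17, E=43, F=28.
Check: V − E + F = 17 − 43 + 28 = 2.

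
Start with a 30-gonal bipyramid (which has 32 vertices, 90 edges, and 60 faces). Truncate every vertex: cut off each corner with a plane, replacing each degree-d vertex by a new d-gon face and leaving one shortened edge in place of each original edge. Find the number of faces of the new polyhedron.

92

Truncation replaces each original edge-end by a new vertex, so V′ = 2E = 180.
Each original edge survives, and each old vertex of degree d contributes d new edges; summing degrees gives Σd = 2E, so E′ = E + 2E = 3E = 270.
Each original face survives and each original vertex becomes one new face: F′ = F + V = 92.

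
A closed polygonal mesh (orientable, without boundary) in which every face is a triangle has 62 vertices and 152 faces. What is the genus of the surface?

8

Every face is a triangle, so 2E = 3·152 = 456, giving E = 228.
χ = V − E + F = 62 − 228 + 152 = -14.
For a closed orientable surface χ = 2 − 2g, so g = (2 − (-14))/2 = 8.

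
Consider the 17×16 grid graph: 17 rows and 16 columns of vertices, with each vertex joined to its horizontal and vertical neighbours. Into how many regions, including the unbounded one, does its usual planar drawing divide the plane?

241

The grid has V = 17·16 = 272 vertices and E = 17·15 + 16·16 = 511 edges.
F = 2 − V + E = 2 − 272 + 511 = 241.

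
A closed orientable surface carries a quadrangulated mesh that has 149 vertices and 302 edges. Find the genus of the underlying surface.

Every face is a square and each edge borders two faces, so 4F = 2·302, giving F = 151.
χ = V − E + F = 149 − 302 + 151 = -2.
For a closed orientable surface χ = 2 − 2g, so g = (2 − (-2))/2 = 2.

2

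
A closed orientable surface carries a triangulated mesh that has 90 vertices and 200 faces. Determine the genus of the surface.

6

Every face is a triangle, so 2E = 3·200 = 600, giving E = 300.
χ = V − E + F = 90 − 300 + 200 = -10.
For a closed orientable surface χ = 2 − 2g, so g = (2 − (-10))/2 = 6.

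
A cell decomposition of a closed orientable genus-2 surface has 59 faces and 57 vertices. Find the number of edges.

For a closed orientable surface of genus 2, χ = 2 − 2·2 = -2.
E = V + F − (-2) = 57 + 59 − (-2) = 118.

118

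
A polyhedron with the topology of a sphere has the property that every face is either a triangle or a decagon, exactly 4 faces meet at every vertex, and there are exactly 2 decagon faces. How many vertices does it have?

Let x be the number of triangles; then F = 2 + x.
Edge–face incidences: 2E = 10·2 + 3·x = 20 + 3x.
Every vertex has degree 4, so 4V = 2E.
Euler: V − E + F = 2 ⇒ (2E)/4 − E + (2 + x) = 2.
Multiply by 8: 2·(2E) − 4·(2E) + 8·(2 + x) = 16, i.e. 16 + 8x − 2·(20 + 3x) = 16.
Collecting terms: 2x − 24 = 16, so 2x = 40, so x = 20.
Then 2E = 20 + 3·20 = 80, so E = 40, V = 2E/4 = 20, F = 2 + 20 = 22.

20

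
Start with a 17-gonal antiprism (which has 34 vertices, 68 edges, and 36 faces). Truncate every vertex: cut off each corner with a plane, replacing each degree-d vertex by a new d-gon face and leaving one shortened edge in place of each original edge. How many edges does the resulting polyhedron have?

204

Truncation replaces each original edge-end by a new vertex, so V′ = 2E = 136.
Each original edge survives, and each old vertex of degree d contributes d new edges; summing degrees gives Σd = 2E, so E′ = E + 2E = 3E = 204.
Each original face survives and each original vertex becomes one new face: F′ = F + V = 70.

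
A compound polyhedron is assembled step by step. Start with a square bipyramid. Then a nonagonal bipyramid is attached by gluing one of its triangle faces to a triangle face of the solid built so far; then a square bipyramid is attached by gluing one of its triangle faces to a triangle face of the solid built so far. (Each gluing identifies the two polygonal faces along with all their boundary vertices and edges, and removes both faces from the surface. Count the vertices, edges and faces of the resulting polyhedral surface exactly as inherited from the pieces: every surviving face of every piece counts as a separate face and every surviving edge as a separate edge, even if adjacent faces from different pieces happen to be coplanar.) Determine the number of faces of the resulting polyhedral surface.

A square bipyramid: V=6, E=12, F=8.
Attach a nonagonal bipyramid (V=11, E=27, F=18) along a 3-gon: merge 3 vertices and 3 edges, delete both glued faces → V=14, E=36, F=24.
Attach a square bipyramid (V=6, E=12, F=8) along a 3-gon: merge 3 vertices and 3 edges, delete both glued faces → V=17, E=45, F=30.
Check: V − E + F = 17 − 45 + 30 = 2.

30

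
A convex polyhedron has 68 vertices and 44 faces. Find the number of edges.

Here V − E + F = 2.
E = V + F − (2) = 68 + 44 − (2) = 110.

110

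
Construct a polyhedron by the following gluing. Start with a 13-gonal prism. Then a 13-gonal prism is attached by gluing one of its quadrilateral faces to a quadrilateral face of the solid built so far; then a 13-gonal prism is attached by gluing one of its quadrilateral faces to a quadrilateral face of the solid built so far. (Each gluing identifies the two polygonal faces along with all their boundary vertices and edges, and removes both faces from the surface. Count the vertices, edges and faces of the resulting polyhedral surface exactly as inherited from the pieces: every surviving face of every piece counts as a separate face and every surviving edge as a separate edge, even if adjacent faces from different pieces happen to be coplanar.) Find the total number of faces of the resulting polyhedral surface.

A 13-gonal prism: V=26, E=39, F=15.
Attach a 13-gonal prism (V=26, E=39, F=15) along a 4-gon: merge 4 vertices and 4 edges, delete both glued faces → V=48, E=74, F=28.
Attach a 13-gonal prism (V=26, E=39, F=15) along a 4-gon: merge 4 vertices and 4 edges, delete both glued faces → V=70, E=109, F=41.
Check: V − E + F = 70 − 109 + 41 = 2.

41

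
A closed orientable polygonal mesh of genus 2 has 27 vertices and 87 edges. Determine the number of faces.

For a closed orientable surface of genus 2, χ = 2 − 2·2 = -2.
F = -2 − V + E = -2 − 27 + 87 = 58.

58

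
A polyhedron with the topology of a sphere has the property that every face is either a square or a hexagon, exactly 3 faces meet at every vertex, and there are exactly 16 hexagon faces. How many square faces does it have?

Let x be the number of squares; then F = 16 + x.
Edge–face incidences: 2E = 6·16 + 4·x = 96 + 4x.
Every vertex has degree 3, so 3V = 2E.
Euler: V − E + F = 2 ⇒ (2E)/3 − E + (16 + x) = 2.
Multiply by 6: 2·(2E) − 3·(2E) + 6·(16 + x) = 12, i.e. 96 + 6x − (96 + 4x) = 12.
Collecting terms: 2x = 12, so x = 6.
Then 2E = 96 + 4·6 = 120, so E = 60, V = 2E/3 = 40, F = 16 + 6 = 22.

6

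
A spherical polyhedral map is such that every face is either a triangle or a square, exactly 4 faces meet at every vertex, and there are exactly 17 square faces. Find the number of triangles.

Let x be the number of triangles; then F = 17 + x.
Edge–face incidences: 2E = 4·17 + 3·x = 68 + 3x.
Every vertex has degree 4, so 4V = 2E.
Euler: V − E + F = 2 ⇒ (2E)/4 − E + (17 + x) = 2.
Multiply by 8: 2·(2E) − 4·(2E) + 8·(17 + x) = 16, i.e. 136 + 8x − 2·(68 + 3x) = 16.
Collecting terms: 2x = 16, so x = 8.
Then 2E = 68 + 3·8 = 92, so E = 46, V = 2E/4 = 23, F = 17 + 8 = 25.

8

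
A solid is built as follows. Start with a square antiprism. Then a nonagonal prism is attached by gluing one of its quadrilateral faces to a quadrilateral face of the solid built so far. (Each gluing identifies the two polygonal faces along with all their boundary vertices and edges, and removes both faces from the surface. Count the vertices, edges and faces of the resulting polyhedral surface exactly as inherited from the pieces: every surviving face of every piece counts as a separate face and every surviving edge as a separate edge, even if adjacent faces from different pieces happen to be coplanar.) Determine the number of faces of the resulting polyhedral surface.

A square antiprism: V=8, E=16, F=10.
Attach a nonagonal prism (V=18, E=27, F=11) along a 4-gon: merge 4 vertices and 4 edges, delete both glued faces → V=22, E=39, F=19.
Check: V − E + F = 22 − 39 + 19 = 2.

19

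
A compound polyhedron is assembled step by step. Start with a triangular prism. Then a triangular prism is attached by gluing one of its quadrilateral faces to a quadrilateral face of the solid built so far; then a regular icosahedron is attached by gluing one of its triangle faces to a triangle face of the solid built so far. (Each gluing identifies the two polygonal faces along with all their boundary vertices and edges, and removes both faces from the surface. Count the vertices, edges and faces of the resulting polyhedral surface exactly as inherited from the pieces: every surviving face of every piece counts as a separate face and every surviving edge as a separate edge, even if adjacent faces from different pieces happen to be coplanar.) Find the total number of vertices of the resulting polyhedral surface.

17

A triangular prism: V=6, E=9, F=5.
Attach a triangular prism (V=6, E=9, F=5) along a 4-gon: merge 4 vertices and 4 edges, delete both glued faces → V=8, E=14, F=8.
Attach a regular icosahedron (V=12, E=30, F=20) along a 3-gon: merge 3 vertices and 3 edges, delete both glued faces → V=17, E=41, F=26.
Check: V − E + F = 17 − 41 + 26 = 2.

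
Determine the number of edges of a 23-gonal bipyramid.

A bipyramid over an n-gon has 2n triangular faces and n + 2 vertices: V = 23 + 2 = 25, E = 3·23 = 69, F = 2·23 = 46.

69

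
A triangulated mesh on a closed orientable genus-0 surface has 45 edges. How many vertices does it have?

χ = 2 − 2·0 = 2, and every face is a triangle so 3F = 2E.
F = 2E/3 = 30. Then V = 2 + E − F = 2 + 45 − 30 = 17.

17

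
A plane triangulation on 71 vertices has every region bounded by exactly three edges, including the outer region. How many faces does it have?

In a plane triangulation 3F = 2E and V − E + F = 2, so F = 2V − 4 = 2·71 − 4 = 138.

138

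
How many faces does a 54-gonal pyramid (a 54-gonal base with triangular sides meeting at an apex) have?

55

A pyramid on an n-gon base has one n-gon and n triangles: V = 54 + 1 = 55, E = 2·54 = 108, F = 54 + 1 = 55.
Check: V − E + F = 55 − 108 + 55 = 2.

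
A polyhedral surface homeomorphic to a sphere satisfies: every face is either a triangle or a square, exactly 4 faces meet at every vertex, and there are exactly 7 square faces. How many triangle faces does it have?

8

Let x be the number of triangles; then F = 7 + x.
Edge–face incidences: 2E = 4·7 + 3·x = 28 + 3x.
Every vertex has degree 4, so 4V = 2E.
Euler: V − E + F = 2 ⇒ (2E)/4 − E + (7 + x) = 2.
Multiply by 8: 2·(2E) − 4·(2E) + 8·(7 + x) = 16, i.e. 56 + 8x − 2·(28 + 3x) = 16.
Collecting terms: 2x = 16, so x = 8.
Then 2E = 28 + 3·8 = 52, so E = 26, V = 2E/4 = 13, F = 7 + 8 = 15.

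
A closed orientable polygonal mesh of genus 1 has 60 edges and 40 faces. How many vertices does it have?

20

For a closed orientable surface of genus 1, χ = 2 − 2·1 = 0.
V = 0 + E − F = 0 + 60 − 40 = 20.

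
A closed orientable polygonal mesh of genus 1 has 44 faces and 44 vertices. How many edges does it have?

88

For a closed orientable surface of genus 1, χ = 2 − 2·1 = 0.
E = V + F − (0) = 44 + 44 − (0) = 88.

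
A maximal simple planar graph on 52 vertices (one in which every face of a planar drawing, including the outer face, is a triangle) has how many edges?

150

In a plane triangulation 3F = 2E and V − E + F = 2, so E = 3V − 6 = 3·52 − 6 = 150.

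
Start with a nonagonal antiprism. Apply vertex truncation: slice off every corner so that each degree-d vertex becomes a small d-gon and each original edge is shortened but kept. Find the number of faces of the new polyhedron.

The base solid has V = 18, E = 36, F = 20.
Truncation replaces each original edge-end by a new vertex, so V′ = 2E = 72.
Each original edge survives, and each old vertex of degree d contributes d new edges; summing degrees gives Σd = 2E, so E′ = E + 2E = 3E = 108.
Each original face survives and each original vertex becomes one new face: F′ = F + V = 38.

38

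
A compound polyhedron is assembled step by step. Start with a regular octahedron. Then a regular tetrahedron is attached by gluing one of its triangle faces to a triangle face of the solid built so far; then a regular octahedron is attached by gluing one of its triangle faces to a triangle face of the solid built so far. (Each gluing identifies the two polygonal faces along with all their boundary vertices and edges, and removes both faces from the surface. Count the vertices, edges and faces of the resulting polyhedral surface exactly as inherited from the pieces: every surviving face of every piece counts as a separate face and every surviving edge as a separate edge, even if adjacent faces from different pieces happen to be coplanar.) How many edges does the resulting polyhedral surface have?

A regular octahedron: V=6, E=12, F=8.
Attach a regular tetrahedron (V=4, E=6, F=4) along a 3-gon: merge 3 vertices and 3 edges, delete both glued faces → V=7, E=15, F=10.
Attach a regular octahedron (V=6, E=12, F=8) along a 3-gon: merge 3 vertices and 3 edges, delete both glued faces → V=10, E=24, F=16.
Check: V − E + F = 10 − 24 + 16 = 2.

24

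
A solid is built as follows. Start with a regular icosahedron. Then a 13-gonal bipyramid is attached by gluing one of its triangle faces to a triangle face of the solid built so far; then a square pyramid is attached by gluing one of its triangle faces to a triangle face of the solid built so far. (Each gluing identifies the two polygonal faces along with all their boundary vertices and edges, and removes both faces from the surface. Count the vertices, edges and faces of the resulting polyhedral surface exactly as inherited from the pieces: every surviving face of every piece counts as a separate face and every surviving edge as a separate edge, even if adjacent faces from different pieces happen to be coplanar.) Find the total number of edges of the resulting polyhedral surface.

A regular icosahedron: V=12, E=30, F=20.
Attach a 13-gonal bipyramid (V=15, E=39, F=26) along a 3-gon: merge 3 vertices and 3 edges, delete both glued faces → V=24, E=66, F=44.
Attach a square pyramid (V=5, E=8, F=5) along a 3-gon: merge 3 vertices and 3 edges, delete both glued faces → V=26, E=71, F=47.
Check: V − E + F = 26 − 71 + 47 = 2.

71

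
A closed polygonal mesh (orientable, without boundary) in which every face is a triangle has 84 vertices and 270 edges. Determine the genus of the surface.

Every face is a triangle and each edge borders two faces, so 3F = 2·270, giving F = 180.
χ = V − E + F = 84 − 270 + 180 = -6.
For a closed orientable surface χ = 2 − 2g, so g = (2 − (-6))/2 = 4.

4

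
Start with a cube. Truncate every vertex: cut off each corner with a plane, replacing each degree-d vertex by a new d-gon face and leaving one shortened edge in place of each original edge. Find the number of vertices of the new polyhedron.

24

The base solid has V = 8, E = 12, F = 6.
Truncation replaces each original edge-end by a new vertex, so V′ = 2E = 24.
Each original edge survives, and each old vertex of degree d contributes d new edges; summing degrees gives Σd = 2E, so E′ = E + 2E = 3E = 36.
Each original face survives and each original vertex becomes one new face: F′ = F + V = 14.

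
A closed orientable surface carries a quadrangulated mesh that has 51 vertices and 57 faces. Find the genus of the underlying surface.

4

Every face is a square, so 2E = 4·57 = 228, giving E = 114.
χ = V − E + F = 51 − 114 + 57 = -6.
For a closed orientable surface χ = 2 − 2g, so g = (2 − (-6))/2 = 4.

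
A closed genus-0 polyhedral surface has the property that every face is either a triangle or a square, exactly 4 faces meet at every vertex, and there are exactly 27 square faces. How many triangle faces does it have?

Let x be the number of triangles; then F = 27 + x.
Edge–face incidences: 2E = 4·27 + 3·x = 108 + 3x.
Every vertex has degree 4, so 4V = 2E.
Euler: V − E + F = 2 ⇒ (2E)/4 − E + (27 + x) = 2.
Multiply by 8: 2·(2E) − 4·(2E) + 8·(27 + x) = 16, i.e. 216 + 8x − 2·(108 + 3x) = 16.
Collecting terms: 2x = 16, so x = 8.
Then 2E = 108 + 3·8 = 132, so E = 66, V = 2E/4 = 33, F = 27 + 8 = 35.

8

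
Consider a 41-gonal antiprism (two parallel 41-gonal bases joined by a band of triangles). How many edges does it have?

An antiprism on an n-gon has two n-gon caps and 2n triangles: V = 2·41 = 82, E = 4·41 = 164, F = 2·41 + 2 = 84.

164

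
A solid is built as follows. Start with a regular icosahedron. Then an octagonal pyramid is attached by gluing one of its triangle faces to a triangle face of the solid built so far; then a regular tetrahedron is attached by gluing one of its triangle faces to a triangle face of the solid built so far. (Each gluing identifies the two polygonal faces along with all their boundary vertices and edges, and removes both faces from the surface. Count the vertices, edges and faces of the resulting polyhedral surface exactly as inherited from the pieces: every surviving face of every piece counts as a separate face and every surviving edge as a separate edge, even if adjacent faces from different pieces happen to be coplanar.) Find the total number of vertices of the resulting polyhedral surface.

A regular icosahedron: V=12, E=30, F=20.
Attach an octagonal pyramid (V=9, E=16, F=9) along a 3-gon: merge 3 vertices and 3 edges, delete both glued faces → V=18, E=43, F=27.
Attach a regular tetrahedron (V=4, E=6, F=4) along a 3-gon: merge 3 vertices and 3 edges, delete both glued faces → V=19, E=46, F=29.
Check: V − E + F = 19 − 46 + 29 = 2.

19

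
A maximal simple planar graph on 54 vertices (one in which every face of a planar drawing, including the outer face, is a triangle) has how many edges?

156

In a plane triangulation 3F = 2E and V − E + F = 2, so E = 3V − 6 = 3·54 − 6 = 156.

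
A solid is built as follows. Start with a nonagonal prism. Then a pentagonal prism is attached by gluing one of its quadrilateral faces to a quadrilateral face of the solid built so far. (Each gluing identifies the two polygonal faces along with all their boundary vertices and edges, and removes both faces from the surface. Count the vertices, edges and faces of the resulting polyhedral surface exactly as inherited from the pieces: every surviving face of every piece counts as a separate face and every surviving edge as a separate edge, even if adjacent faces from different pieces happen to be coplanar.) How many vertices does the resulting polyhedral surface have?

A nonagonal prism: V=18, E=27, F=11.
Attach a pentagonal prism (V=10, E=15, F=7) along a 4-gon: merge 4 vertices and 4 edges, delete both glued faces → V=24, E=38, F=16.
Check: V − E + F = 24 − 38 + 16 = 2.

24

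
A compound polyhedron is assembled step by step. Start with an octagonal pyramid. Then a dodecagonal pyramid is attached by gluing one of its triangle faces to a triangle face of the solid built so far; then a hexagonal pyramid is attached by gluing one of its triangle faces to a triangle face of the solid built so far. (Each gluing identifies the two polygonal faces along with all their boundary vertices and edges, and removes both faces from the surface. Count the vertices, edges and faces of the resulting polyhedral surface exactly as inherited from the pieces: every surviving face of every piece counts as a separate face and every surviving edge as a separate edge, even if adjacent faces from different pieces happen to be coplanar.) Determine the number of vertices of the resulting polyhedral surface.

An octagonal pyramid: V=9, E=16, F=9.
Attach a dodecagonal pyramid (V=13, E=24, F=13) along a 3-gon: merge 3 vertices and 3 edges, delete both glued faces → V=19, E=37, F=20.
Attach a hexagonal pyramid (V=7, E=12, F=7) along a 3-gon: merge 3 vertices and 3 edges, delete both glued faces → V=23, E=46, F=25.
Check: V − E + F = 23 − 46 + 25 = 2.

23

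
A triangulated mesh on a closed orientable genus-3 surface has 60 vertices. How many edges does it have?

192

χ = 2 − 2·3 = -4, and every face is a triangle so 3F = 2E.
V − E + F = -4 with E = 3F/2 gives 60 − (3/2 − 1)·F = -4, so F = 128 and E = 192.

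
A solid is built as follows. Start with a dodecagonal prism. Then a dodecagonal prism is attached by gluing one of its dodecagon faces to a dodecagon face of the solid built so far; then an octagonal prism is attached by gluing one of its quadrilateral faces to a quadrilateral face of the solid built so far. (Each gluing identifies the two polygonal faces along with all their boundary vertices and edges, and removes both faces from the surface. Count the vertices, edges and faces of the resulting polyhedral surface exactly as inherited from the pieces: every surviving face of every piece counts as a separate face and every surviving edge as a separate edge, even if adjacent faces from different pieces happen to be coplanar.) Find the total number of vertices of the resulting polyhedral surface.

A dodecagonal prism: V=24, E=36, F=14.
Attach a dodecagonal prism (V=24, E=36, F=14) along a 12-gon: merge 12 vertices and 12 edges, delete both glued faces → V=36, E=60, F=26.
Attach an octagonal prism (V=16, E=24, F=10) along a 4-gon: merge 4 vertices and 4 edges, delete both glued faces → V=48, E=80, F=34.
Check: V − E + F = 48 − 80 + 34 = 2.

48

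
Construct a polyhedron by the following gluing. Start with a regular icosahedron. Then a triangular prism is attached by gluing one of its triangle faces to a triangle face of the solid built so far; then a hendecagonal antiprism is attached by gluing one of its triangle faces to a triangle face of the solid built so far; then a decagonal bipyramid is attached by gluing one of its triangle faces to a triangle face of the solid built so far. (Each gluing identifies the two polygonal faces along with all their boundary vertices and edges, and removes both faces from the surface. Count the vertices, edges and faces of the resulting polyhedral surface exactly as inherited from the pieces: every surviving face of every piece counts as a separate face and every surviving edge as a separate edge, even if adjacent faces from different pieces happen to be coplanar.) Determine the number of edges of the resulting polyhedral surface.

A regular icosahedron: V=12, E=30, F=20.
Attach a triangular prism (V=6, E=9, F=5) along a 3-gon: merge 3 vertices and 3 edges, delete both glued faces → V=15, E=36, F=23.
Attach a hendecagonal antiprism (V=22, E=44, F=24) along a 3-gon: merge 3 vertices and 3 edges, delete both glued faces → V=34, E=77, F=45.
Attach a decagonal bipyramid (V=12, E=30, F=20) along a 3-gon: merge 3 vertices and 3 edges, delete both glued faces → V=43, E=104, F=63.
Check: V − E + F = 43 − 104 + 63 = 2.

104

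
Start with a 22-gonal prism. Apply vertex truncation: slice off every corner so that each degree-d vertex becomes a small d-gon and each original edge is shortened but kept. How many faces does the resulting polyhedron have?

The base solid has V = 44, E = 66, F = 24.
Truncation replaces each original edge-end by a new vertex, so V′ = 2E = 132.
Each original edge survives, and each old vertex of degree d contributes d new edges; summing degrees gives Σd = 2E, so E′ = E + 2E = 3E = 198.
Each original face survives and each original vertex becomes one new face: F′ = F + V = 68.

68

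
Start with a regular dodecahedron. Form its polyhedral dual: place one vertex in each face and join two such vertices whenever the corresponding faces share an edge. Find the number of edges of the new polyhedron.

The base solid has V = 20, E = 30, F = 12.
The dual swaps V and F and preserves E: V′ = F = 12, E′ = E = 30, F′ = V = 20.

30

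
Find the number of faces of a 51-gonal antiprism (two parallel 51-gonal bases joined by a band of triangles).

104

An antiprism on an n-gon has two n-gon caps and 2n triangles: V = 2·51 = 102, E = 4·51 = 204, F = 2·51 + 2 = 104.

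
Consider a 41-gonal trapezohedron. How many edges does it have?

The n-trapezohedron (dual of the n-antiprism) has V = 2·41 + 2 = 84, E = 4·41 = 164, F = 2·41 = 82.

164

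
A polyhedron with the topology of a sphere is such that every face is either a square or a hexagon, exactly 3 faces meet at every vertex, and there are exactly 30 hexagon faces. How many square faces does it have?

6

Let x be the number of squares; then F = 30 + x.
Edge–face incidences: 2E = 6·30 + 4·x = 180 + 4x.
Every vertex has degree 3, so 3V = 2E.
Euler: V − E + F = 2 ⇒ (2E)/3 − E + (30 + x) = 2.
Multiply by 6: 2·(2E) − 3·(2E) + 6·(30 + x) = 12, i.e. 180 + 6x − (180 + 4x) = 12.
Collecting terms: 2x = 12, so x = 6.
Then 2E = 180 + 4·6 = 204, so E = 102, V = 2E/3 = 68, F = 30 + 6 = 36.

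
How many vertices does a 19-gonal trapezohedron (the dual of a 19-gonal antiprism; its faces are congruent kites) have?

40

The n-trapezohedron (dual of the n-antiprism) has V = 2·19 + 2 = 40, E = 4·19 = 76, F = 2·19 = 38.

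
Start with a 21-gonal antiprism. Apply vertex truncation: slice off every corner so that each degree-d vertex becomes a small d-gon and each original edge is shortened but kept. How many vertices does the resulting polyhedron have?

The base solid has V = 42, E = 84, F = 44.
Truncation replaces each original edge-end by a new vertex, so V′ = 2E = 168.
Each original edge survives, and each old vertex of degree d contributes d new edges; summing degrees gives Σd = 2E, so E′ = E + 2E = 3E = 252.
Each original face survives and each original vertex becomes one new face: F′ = F + V = 86.

168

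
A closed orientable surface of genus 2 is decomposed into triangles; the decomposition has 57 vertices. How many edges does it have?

χ = 2 − 2·2 = -2, and every face is a triangle so 3F = 2E.
V − E + F = -2 with E = 3F/2 gives 57 − (3/2 − 1)·F = -2, so F = 118 and E = 177.

177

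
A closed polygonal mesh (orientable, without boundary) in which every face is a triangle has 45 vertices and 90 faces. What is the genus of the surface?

Every face is a triangle, so 2E = 3·90 = 270, giving E = 135.
χ = V − E + F = 45 − 135 + 90 = 0.
For a closed orientable surface χ = 2 − 2g, so g = (2 − (0))/2 = 1.

1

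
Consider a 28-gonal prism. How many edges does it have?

A prism on an n-gon has two n-gon bases and n rectangular sides: V = 2·28 = 56, E = 3·28 = 84, F = 28 + 2 = 30.

84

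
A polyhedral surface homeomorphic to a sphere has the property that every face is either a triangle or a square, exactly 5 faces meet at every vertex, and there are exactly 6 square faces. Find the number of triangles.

32

Let x be the number of triangles; then F = 6 + x.
Edge–face incidences: 2E = 4·6 + 3·x = 24 + 3x.
Every vertex has degree 5, so 5V = 2E.
Euler: V − E + F = 2 ⇒ (2E)/5 − E + (6 + x) = 2.
Multiply by 10: 2·(2E) − 5·(2E) + 10·(6 + x) = 20, i.e. 60 + 10x − 3·(24 + 3x) = 20.
Collecting terms: x − 12 = 20, so x = 32.
Then 2E = 24 + 3·32 = 120, so E = 60, V = 2E/5 = 24, F = 6 + 32 = 38.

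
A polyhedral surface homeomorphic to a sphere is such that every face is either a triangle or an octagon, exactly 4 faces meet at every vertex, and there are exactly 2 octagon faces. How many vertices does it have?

16

Let x be the number of triangles; then F = 2 + x.
Edge–face incidences: 2E = 8·2 + 3·x = 16 + 3x.
Every vertex has degree 4, so 4V = 2E.
Euler: V − E + F = 2 ⇒ (2E)/4 − E + (2 + x) = 2.
Multiply by 8: 2·(2E) − 4·(2E) + 8·(2 + x) = 16, i.e. 16 + 8x − 2·(16 + 3x) = 16.
Collecting terms: 2x − 16 = 16, so 2x = 32, so x = 16.
Then 2E = 16 + 3·16 = 64, so E = 32, V = 2E/4 = 16, F = 2 + 16 = 18.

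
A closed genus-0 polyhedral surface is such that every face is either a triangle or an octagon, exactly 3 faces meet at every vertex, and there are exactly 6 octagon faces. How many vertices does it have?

24

Let x be the number of triangles; then F = 6 + x.
Edge–face incidences: 2E = 8·6 + 3·x = 48 + 3x.
Every vertex has degree 3, so 3V = 2E.
Euler: V − E + F = 2 ⇒ (2E)/3 − E + (6 + x) = 2.
Multiply by 6: 2·(2E) − 3·(2E) + 6·(6 + x) = 12, i.e. 36 + 6x − (48 + 3x) = 12.
Collecting terms: 3x − 12 = 12, so 3x = 24, so x = 8.
Then 2E = 48 + 3·8 = 72, so E = 36, V = 2E/3 = 24, F = 6 + 8 = 14.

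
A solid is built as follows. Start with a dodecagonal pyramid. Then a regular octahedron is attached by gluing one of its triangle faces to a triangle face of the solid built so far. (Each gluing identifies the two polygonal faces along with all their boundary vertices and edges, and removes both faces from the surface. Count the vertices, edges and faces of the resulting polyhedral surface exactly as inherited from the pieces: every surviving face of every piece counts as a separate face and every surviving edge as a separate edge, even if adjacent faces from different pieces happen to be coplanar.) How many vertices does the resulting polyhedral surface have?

A dodecagonal pyramid: V=13, E=24, F=13.
Attach a regular octahedron (V=6, E=12, F=8) along a 3-gon: merge 3 vertices and 3 edges, delete both glued faces → V=16, E=33, F=19.
Check: V − E + F = 16 − 33 + 19 = 2.

16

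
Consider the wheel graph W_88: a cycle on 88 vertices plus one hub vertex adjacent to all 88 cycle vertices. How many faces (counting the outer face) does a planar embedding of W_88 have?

89

W_88 has V = 88 + 1 = 89 vertices and E = 2·88 = 176 edges.
By Euler's formula F = 2 − V + E = 2 − 89 + 176 = 89.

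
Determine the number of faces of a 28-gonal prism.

30

A prism on an n-gon has two n-gon bases and n rectangular sides: V = 2·28 = 56, E = 3·28 = 84, F = 28 + 2 = 30.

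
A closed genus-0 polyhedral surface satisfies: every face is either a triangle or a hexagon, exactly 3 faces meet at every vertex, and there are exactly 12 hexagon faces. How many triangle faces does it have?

4

Let x be the number of triangles; then F = 12 + x.
Edge–face incidences: 2E = 6·12 + 3·x = 72 + 3x.
Every vertex has degree 3, so 3V = 2E.
Euler: V − E + F = 2 ⇒ (2E)/3 − E + (12 + x) = 2.
Multiply by 6: 2·(2E) − 3·(2E) + 6·(12 + x) = 12, i.e. 72 + 6x − (72 + 3x) = 12.
Collecting terms: 3x = 12, so x = 4.
Then 2E = 72 + 3·4 = 84, so E = 42, V = 2E/3 = 28, F = 12 + 4 = 16.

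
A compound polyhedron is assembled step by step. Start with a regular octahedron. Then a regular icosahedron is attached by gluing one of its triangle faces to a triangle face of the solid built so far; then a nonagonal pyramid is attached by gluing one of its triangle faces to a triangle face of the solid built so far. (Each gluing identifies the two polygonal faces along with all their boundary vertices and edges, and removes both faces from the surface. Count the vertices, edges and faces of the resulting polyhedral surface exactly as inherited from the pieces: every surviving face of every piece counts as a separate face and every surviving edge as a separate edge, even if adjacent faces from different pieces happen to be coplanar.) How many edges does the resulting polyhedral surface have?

54

A regular octahedron: V=6, E=12, F=8.
Attach a regular icosahedron (V=12, E=30, F=20) along a 3-gon: merge 3 vertices and 3 edges, delete both glued faces → V=15, E=39, F=26.
Attach a nonagonal pyramid (V=10, E=18, F=10) along a 3-gon: merge 3 vertices and 3 edges, delete both glued faces → V=22, E=54, F=34.
Check: V − E + F = 22 − 54 + 34 = 2.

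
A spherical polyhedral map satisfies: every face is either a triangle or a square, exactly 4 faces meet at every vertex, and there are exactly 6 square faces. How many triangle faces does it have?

8

Let x be the number of triangles; then F = 6 + x.
Edge–face incidences: 2E = 4·6 + 3·x = 24 + 3x.
Every vertex has degree 4, so 4V = 2E.
Euler: V − E + F = 2 ⇒ (2E)/4 − E + (6 + x) = 2.
Multiply by 8: 2·(2E) − 4·(2E) + 8·(6 + x) = 16, i.e. 48 + 8x − 2·(24 + 3x) = 16.
Collecting terms: 2x = 16, so x = 8.
Then 2E = 24 + 3·8 = 48, so E = 24, V = 2E/4 = 12, F = 6 + 8 = 14.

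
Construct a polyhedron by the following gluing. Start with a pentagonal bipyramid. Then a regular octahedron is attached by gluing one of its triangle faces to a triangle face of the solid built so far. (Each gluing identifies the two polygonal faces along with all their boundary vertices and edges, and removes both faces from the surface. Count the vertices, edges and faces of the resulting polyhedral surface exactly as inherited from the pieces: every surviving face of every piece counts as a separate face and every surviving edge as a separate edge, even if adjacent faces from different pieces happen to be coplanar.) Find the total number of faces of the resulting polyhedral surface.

A pentagonal bipyramid: V=7, E=15, F=10.
Attach a regular octahedron (V=6, E=12, F=8) along a 3-gon: merge 3 vertices and 3 edges, delete both glued faces → V=10, E=24, F=16.
Check: V − E + F = 10 − 24 + 16 = 2.

16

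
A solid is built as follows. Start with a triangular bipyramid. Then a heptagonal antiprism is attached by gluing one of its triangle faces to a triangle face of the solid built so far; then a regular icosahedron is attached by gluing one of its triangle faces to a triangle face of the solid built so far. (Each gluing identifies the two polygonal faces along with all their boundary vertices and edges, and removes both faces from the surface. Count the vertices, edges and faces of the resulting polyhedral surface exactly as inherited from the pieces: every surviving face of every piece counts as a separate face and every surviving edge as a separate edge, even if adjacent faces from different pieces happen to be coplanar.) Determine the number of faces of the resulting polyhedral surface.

A triangular bipyramid: V=5, E=9, F=6.
Attach a heptagonal antiprism (V=14, E=28, F=16) along a 3-gon: merge 3 vertices and 3 edges, delete both glued faces → V=16, E=34, F=20.
Attach a regular icosahedron (V=12, E=30, F=20) along a 3-gon: merge 3 vertices and 3 edges, delete both glued faces → V=25, E=61, F=38.
Check: V − E + F = 25 − 61 + 38 = 2.

38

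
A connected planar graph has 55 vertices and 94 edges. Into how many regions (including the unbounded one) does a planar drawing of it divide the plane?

Euler's formula for a connected plane graph: V − E + F = 2, so F = 2 − 55 + 94 = 41.

41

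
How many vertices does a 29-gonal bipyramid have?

A bipyramid over an n-gon has 2n triangular faces and n + 2 vertices: V = 29 + 2 = 31, E = 3·29 = 87, F = 2·29 = 58.

31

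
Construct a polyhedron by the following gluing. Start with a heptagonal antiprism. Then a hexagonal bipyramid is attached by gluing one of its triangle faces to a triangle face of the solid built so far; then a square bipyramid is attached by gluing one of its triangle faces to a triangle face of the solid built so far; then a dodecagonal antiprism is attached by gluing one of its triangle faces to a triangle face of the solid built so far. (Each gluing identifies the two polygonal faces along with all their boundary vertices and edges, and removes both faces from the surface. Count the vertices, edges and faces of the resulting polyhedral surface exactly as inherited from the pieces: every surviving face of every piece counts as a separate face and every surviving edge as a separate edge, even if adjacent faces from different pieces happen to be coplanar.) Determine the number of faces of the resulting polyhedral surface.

A heptagonal antiprism: V=14, E=28, F=16.
Attach a hexagonal bipyramid (V=8, E=18, F=12) along a 3-gon: merge 3 vertices and 3 edges, delete both glued faces → V=19, E=43, F=26.
Attach a square bipyramid (V=6, E=12, F=8) along a 3-gon: merge 3 vertices and 3 edges, delete both glued faces → V=22, E=52, F=32.
Attach a dodecagonal antiprism (V=24, E=48, F=26) along a 3-gon: merge 3 vertices and 3 edges, delete both glued faces → V=43, E=97, F=56.
Check: V − E + F = 43 − 97 + 56 = 2.

56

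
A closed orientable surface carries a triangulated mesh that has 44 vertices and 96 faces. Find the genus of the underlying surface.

Every face is a triangle, so 2E = 3·96 = 288, giving E = 144.
χ = V − E + F = 44 − 144 + 96 = -4.
For a closed orientable surface χ = 2 − 2g, so g = (2 − (-4))/2 = 3.

3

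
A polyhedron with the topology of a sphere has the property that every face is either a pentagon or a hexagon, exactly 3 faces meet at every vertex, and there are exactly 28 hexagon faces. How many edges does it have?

Let x be the number of pentagons; then F = 28 + x.
Edge–face incidences: 2E = 6·28 + 5·x = 168 + 5x.
Every vertex has degree 3, so 3V = 2E.
Euler: V − E + F = 2 ⇒ (2E)/3 − E + (28 + x) = 2.
Multiply by 6: 2·(2E) − 3·(2E) + 6·(28 + x) = 12, i.e. 168 + 6x − (168 + 5x) = 12.
Collecting terms: x = 12.
Then 2E = 168 + 5·12 = 228, so E = 114, V = 2E/3 = 76, F = 28 + 12 = 40.

114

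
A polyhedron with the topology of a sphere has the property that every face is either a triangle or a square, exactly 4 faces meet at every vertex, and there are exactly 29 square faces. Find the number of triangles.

8

Let x be the number of triangles; then F = 29 + x.
Edge–face incidences: 2E = 4·29 + 3·x = 116 + 3x.
Every vertex has degree 4, so 4V = 2E.
Euler: V − E + F = 2 ⇒ (2E)/4 − E + (29 + x) = 2.
Multiply by 8: 2·(2E) − 4·(2E) + 8·(29 + x) = 16, i.e. 232 + 8x − 2·(116 + 3x) = 16.
Collecting terms: 2x = 16, so x = 8.
Then 2E = 116 + 3·8 = 140, so E = 70, V = 2E/4 = 35, F = 29 + 8 = 37.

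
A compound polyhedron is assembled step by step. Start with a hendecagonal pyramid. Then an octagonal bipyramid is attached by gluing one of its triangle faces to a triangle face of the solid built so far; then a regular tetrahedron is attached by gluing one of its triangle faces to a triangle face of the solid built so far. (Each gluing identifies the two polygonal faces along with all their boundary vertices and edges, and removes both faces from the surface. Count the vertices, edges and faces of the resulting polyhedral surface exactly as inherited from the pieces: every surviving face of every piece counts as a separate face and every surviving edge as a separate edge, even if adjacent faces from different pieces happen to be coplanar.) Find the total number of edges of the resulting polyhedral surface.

46

A hendecagonal pyramid: V=12, E=22, F=12.
Attach an octagonal bipyramid (V=10, E=24, F=16) along a 3-gon: merge 3 vertices and 3 edges, delete both glued faces → V=19, E=43, F=26.
Attach a regular tetrahedron (V=4, E=6, F=4) along a 3-gon: merge 3 vertices and 3 edges, delete both glued faces → V=20, E=46, F=28.
Check: V − E + F = 20 − 46 + 28 = 2.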